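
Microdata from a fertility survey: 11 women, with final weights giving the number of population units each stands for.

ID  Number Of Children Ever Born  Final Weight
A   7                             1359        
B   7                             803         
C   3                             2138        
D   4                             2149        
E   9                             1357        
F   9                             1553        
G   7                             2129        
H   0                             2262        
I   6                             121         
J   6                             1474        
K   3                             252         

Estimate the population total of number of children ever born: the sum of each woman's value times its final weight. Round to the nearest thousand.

82000

Weighted total = 7×1359 + 7×803 + 3×2138 + 4×2149 + 9×1357 + 9×1553 + 7×2129 + 0×2262 + 6×121 + 6×1474 + 3×252
  = 9513 + 5621 + 6414 + 8596 + 12213 + 13977 + 14903 + 0 + 726 + 8844 + 756 = 81563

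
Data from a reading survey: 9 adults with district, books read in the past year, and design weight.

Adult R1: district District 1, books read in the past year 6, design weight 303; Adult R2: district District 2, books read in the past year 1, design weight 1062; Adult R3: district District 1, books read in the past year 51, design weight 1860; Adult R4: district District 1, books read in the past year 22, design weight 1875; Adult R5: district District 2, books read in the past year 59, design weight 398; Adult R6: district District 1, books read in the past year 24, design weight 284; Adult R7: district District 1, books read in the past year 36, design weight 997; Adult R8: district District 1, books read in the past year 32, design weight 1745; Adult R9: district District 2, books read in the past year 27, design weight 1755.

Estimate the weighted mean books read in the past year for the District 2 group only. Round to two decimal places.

District 2 rows: R2, R5, R9
Weighted sum = 1×1062 + 59×398 + 27×1755
  = 1062 + 23482 + 47385 = 71929
Sum of weights = 1062 + 398 + 1755 = 3215
Weighted mean = 71929 / 3215 = 22.372939

22.37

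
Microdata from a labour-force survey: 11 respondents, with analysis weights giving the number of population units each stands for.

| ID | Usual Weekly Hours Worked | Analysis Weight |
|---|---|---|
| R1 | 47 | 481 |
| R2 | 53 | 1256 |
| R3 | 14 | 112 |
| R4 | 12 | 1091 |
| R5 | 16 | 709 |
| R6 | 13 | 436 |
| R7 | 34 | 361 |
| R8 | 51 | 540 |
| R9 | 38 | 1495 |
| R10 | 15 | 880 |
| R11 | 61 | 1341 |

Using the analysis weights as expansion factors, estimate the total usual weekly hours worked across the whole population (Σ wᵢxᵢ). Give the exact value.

312472

Weighted total = 47×481 + 53×1256 + 14×112 + 12×1091 + 16×709 + 13×436 + 34×361 + 51×540 + 38×1495 + 15×880 + 61×1341
  = 312472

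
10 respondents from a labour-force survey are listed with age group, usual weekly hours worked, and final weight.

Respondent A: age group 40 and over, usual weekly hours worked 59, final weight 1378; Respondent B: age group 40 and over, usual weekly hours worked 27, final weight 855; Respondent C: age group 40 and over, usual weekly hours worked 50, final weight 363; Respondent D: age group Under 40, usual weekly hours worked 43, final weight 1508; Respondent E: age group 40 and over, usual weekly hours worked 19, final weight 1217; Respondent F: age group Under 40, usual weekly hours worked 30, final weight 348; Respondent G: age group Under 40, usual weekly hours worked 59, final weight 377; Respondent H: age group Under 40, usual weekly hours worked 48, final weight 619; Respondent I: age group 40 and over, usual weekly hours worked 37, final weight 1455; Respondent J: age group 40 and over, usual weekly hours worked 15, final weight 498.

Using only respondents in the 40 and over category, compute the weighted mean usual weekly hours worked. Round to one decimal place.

40 and over rows: A, B, C, E, I, J
Weighted sum = 59×1378 + 27×855 + 50×363 + 19×1217 + 37×1455 + 15×498
  = 81302 + 23085 + 18150 + 23123 + 53835 + 7470 = 206965
Sum of weights = 5766
Weighted mean = 206965 / 5766 = 35.894034

35.9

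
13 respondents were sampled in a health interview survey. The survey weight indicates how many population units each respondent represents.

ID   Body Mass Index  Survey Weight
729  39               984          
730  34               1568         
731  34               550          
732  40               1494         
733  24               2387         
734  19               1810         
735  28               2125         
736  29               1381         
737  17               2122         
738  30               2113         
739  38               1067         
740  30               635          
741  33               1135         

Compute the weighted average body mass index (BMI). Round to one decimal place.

Weighted sum = 557890
Sum of weights = 19371
Weighted mean = 557890 / 19371 = 28.800268

28.8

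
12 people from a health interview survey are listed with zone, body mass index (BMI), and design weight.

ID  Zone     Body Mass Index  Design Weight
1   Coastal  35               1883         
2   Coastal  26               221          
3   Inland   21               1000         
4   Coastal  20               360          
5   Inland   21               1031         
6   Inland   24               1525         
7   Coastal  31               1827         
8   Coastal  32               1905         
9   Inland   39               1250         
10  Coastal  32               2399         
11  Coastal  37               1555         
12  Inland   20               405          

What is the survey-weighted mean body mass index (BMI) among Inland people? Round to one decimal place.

Inland rows: 3, 5, 6, 9, 12
Weighted sum = 21×1000 + 21×1031 + 24×1525 + 39×1250 + 20×405
  = 21000 + 21651 + 36600 + 48750 + 8100 = 136101
Sum of weights = 5211
Weighted mean = 136101 / 5211 = 26.11802

26.1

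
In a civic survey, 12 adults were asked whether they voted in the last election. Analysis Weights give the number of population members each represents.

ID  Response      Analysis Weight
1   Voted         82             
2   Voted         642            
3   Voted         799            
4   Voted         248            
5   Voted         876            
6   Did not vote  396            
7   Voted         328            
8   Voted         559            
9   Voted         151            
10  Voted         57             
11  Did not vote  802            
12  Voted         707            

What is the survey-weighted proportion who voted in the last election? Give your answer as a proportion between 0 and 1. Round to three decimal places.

0.788

Sum of weights for 'Voted' = 82 + 642 + 799 + 248 + 876 + 328 + 559 + 151 + 57 + 707 = 4449
Total weight = 82 + 642 + 799 + 248 + 876 + 396 + 328 + 559 + 151 + 57 + 802 + 707 = 5647
Weighted proportion = 4449 / 5647 = 0.78785196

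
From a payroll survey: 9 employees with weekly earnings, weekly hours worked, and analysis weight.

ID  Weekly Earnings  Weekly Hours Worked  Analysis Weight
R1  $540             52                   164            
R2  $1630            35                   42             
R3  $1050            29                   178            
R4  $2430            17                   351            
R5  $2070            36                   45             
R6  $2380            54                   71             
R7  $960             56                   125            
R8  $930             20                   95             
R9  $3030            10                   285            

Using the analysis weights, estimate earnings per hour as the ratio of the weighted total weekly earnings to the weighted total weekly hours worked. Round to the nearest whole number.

66

Σ wᵢ·y = 540×164 + 1630×42 + 1050×178 + 2430×351 + 2070×45 + 2380×71 + 960×125 + 930×95 + 3030×285
  = 2530880
Σ wᵢ·x = 38331
Ratio = 2530880 / 38331 = 66.026976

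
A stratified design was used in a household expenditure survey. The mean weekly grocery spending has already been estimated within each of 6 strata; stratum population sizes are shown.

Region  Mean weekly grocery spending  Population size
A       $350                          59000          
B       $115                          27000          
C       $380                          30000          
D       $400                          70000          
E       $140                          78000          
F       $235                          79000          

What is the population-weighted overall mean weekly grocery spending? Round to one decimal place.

270.1

Σ Nₕ·x̄ₕ = 92640000
Σ Nₕ = 59000 + 27000 + 30000 + 70000 + 78000 + 79000 = 343000
Overall mean = 92640000 / 343000 = 270.08746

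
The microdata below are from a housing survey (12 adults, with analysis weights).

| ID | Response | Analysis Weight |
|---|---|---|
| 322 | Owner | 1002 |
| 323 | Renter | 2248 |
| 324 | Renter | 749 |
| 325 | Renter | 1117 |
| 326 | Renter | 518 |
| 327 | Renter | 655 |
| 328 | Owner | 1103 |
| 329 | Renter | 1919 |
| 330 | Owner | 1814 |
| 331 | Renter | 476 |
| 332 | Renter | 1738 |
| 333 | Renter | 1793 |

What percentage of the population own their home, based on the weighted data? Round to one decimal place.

25.9

Sum of weights for 'Owner' = 1002 + 1103 + 1814 = 3919
Total weight = 1002 + 2248 + 749 + 1117 + 518 + 655 + 1103 + 1919 + 1814 + 476 + 1738 + 1793 = 15132
Weighted proportion = 3919 / 15132 = 0.25898758 → 25.898758%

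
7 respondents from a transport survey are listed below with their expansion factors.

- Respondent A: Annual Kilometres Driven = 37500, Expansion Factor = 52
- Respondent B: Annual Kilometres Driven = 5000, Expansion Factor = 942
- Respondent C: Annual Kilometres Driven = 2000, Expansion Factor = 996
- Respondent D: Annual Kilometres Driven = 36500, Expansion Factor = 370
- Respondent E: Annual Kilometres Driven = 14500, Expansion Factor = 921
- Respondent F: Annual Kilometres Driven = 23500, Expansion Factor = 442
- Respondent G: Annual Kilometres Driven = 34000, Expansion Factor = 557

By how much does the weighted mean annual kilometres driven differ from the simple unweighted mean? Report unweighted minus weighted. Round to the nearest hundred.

6700

Unweighted sum = 37500 + 5000 + 2000 + 36500 + 14500 + 23500 + 34000 = 153000
Unweighted mean = 153000 / 7 = 21857.143
Weighted sum = 37500×52 + 5000×942 + 2000×996 + 36500×370 + 14500×921 + 23500×442 + 34000×557
  = 64836500
Sum of weights = 52 + 942 + 996 + 370 + 921 + 442 + 557 = 4280
Weighted mean = 64836500 / 4280 = 15148.715
Difference (unweighted minus weighted) = 6708.4279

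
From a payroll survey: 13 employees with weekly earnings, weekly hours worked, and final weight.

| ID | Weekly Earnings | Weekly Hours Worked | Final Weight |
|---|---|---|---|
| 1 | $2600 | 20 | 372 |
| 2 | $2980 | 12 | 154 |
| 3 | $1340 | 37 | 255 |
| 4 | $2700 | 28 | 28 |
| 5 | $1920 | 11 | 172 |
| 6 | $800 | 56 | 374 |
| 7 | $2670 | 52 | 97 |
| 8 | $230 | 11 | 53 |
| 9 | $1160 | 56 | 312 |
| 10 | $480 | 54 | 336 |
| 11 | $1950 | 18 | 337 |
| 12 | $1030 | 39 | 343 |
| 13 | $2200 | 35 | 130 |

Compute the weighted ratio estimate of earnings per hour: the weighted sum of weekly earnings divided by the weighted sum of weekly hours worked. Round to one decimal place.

Σ wᵢ·y = 4563680
Σ wᵢ·x = 107579
Ratio = 4563680 / 107579 = 42.421662

42.4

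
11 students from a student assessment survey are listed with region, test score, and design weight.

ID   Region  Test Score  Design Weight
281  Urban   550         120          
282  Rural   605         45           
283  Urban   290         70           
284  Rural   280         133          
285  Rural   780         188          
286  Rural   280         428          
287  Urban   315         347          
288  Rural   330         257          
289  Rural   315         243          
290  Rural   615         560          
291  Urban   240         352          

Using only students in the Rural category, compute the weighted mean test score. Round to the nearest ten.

450

Rural rows: 282, 284, 285, 286, 288, 289, 290
Weighted sum = 605×45 + 280×133 + 780×188 + 280×428 + 330×257 + 315×243 + 615×560
  = 27225 + 37240 + 146640 + 119840 + 84810 + 76545 + 344400 = 836700
Sum of weights = 45 + 133 + 188 + 428 + 257 + 243 + 560 = 1854
Weighted mean = 836700 / 1854 = 451.2945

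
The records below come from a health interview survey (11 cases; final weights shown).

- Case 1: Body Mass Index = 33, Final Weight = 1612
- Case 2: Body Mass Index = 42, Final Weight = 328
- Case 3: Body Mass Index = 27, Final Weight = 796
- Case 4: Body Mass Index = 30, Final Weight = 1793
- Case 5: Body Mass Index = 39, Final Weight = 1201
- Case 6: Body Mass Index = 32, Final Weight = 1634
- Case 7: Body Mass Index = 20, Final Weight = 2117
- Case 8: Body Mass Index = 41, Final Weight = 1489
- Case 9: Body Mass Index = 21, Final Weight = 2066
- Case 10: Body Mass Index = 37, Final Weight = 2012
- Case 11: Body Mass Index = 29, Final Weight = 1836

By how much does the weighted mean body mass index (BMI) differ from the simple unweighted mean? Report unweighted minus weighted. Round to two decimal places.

1.36

Unweighted sum = 33 + 42 + 27 + 30 + 39 + 32 + 20 + 41 + 21 + 37 + 29 = 351
Unweighted mean = 351 / 11 = 31.909091
Weighted sum = 33×1612 + 42×328 + 27×796 + 30×1793 + 39×1201 + 32×1634 + 20×2117 + 41×1489 + 21×2066 + 37×2012 + 29×1836
  = 53196 + 13776 + 21492 + 53790 + 46839 + 52288 + 42340 + 61049 + 43386 + 74444 + 53244 = 515844
Sum of weights = 1612 + 328 + 796 + 1793 + 1201 + 1634 + 2117 + 1489 + 2066 + 2012 + 1836 = 16884
Weighted mean = 515844 / 16884 = 30.552239
Difference (unweighted minus weighted) = 1.3568521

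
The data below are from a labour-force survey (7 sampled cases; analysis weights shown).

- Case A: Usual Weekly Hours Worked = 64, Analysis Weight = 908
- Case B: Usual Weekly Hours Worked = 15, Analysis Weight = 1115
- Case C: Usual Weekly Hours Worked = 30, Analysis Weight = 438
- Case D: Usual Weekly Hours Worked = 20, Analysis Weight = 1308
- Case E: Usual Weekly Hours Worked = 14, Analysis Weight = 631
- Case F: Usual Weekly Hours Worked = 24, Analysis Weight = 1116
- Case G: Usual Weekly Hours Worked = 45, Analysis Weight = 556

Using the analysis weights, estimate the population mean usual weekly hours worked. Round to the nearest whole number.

29

Weighted sum = 64×908 + 15×1115 + 30×438 + 20×1308 + 14×631 + 24×1116 + 45×556
  = 58112 + 16725 + 13140 + 26160 + 8834 + 26784 + 25020 = 174775
Sum of weights = 908 + 1115 + 438 + 1308 + 631 + 1116 + 556 = 6072
Weighted mean = 174775 / 6072 = 28.783762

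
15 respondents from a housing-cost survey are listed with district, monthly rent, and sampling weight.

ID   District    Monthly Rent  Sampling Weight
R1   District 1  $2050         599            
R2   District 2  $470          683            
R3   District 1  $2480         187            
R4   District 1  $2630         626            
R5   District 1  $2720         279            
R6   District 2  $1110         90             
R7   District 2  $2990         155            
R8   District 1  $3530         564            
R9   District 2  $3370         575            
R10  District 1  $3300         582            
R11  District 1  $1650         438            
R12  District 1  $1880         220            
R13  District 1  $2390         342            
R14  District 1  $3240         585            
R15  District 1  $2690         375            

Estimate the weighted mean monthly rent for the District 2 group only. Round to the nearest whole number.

1878

District 2 rows: R2, R6, R7, R9
Weighted sum = 2822110
Sum of weights = 683 + 90 + 155 + 575 = 1503
Weighted mean = 2822110 / 1503 = 1877.6514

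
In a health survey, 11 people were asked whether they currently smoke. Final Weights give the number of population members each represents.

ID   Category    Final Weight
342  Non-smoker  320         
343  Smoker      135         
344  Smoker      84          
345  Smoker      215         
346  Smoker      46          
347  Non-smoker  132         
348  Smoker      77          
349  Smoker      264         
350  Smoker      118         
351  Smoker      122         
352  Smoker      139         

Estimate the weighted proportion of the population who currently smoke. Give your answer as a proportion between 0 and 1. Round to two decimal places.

0.73

Sum of weights for 'Smoker' = 135 + 84 + 215 + 46 + 77 + 264 + 118 + 122 + 139 = 1200
Total weight = 320 + 135 + 84 + 215 + 46 + 132 + 77 + 264 + 118 + 122 + 139 = 1652
Weighted proportion = 1200 / 1652 = 0.72639225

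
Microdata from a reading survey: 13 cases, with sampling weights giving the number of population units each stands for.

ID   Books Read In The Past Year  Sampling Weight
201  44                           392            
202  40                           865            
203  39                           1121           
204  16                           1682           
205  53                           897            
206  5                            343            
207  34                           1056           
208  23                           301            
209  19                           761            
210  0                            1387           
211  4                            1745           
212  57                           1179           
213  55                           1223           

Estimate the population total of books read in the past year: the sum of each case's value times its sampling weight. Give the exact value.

Weighted total = 370469

370469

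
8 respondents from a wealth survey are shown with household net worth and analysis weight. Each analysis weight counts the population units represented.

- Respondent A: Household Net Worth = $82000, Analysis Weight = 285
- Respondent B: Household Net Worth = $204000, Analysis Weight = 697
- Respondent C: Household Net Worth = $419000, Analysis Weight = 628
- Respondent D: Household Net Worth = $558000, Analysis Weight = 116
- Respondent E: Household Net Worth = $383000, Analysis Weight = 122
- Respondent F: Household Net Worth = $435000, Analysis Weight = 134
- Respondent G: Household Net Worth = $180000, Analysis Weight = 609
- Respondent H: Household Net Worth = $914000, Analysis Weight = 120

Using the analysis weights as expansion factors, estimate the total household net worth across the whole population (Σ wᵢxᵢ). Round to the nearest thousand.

817734000

Weighted total = 82000×285 + 204000×697 + 419000×628 + 558000×116 + 383000×122 + 435000×134 + 180000×609 + 914000×120
  = 817734000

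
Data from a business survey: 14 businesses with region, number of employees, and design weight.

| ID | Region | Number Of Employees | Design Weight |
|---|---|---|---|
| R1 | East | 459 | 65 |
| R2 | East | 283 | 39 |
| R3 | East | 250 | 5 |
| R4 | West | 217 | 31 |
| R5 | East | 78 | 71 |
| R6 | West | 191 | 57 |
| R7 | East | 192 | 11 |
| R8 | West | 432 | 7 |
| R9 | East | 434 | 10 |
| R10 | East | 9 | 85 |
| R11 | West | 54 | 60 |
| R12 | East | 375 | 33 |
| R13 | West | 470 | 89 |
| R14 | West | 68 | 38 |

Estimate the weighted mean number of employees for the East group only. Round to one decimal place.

210.8

East rows: R1, R2, R3, R5, R7, R9, R10, R12
Weighted sum = 459×65 + 283×39 + 250×5 + 78×71 + 192×11 + 434×10 + 9×85 + 375×33
  = 29835 + 11037 + 1250 + 5538 + 2112 + 4340 + 765 + 12375 = 67252
Sum of weights = 319
Weighted mean = 67252 / 319 = 210.82132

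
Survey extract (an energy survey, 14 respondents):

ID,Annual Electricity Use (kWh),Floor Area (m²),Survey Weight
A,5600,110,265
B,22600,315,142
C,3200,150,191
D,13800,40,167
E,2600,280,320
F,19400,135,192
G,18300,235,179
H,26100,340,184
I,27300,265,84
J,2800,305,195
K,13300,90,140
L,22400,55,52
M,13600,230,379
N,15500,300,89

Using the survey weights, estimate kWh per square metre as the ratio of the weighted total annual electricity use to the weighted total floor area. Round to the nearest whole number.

60

Σ wᵢ·y = 32643800
Σ wᵢ·x = 540420
Ratio = 32643800 / 540420 = 60.4045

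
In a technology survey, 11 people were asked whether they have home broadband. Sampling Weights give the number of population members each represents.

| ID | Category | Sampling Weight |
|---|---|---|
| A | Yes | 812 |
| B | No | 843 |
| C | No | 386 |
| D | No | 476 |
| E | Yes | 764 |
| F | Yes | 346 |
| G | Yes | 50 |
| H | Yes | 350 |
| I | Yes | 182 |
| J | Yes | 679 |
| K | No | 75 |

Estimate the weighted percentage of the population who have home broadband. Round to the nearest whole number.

64

Sum of weights for 'Yes' = 812 + 764 + 346 + 50 + 350 + 182 + 679 = 3183
Total weight = 4963
Weighted proportion = 3183 / 4963 = 0.64134596 → 64.134596%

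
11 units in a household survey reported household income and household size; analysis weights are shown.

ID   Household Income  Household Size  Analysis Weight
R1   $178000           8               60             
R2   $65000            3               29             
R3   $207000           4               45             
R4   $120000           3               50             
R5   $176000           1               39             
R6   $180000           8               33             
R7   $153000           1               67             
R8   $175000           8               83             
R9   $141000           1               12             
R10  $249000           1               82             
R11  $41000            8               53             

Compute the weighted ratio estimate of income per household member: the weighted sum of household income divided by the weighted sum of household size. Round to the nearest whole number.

36645

Σ wᵢ·y = 89743000
Σ wᵢ·x = 8×60 + 3×29 + 4×45 + 3×50 + 1×39 + 8×33 + 1×67 + 8×83 + 1×12 + 1×82 + 8×53
  = 480 + 87 + 180 + 150 + 39 + 264 + 67 + 664 + 12 + 82 + 424 = 2449
Ratio = 89743000 / 2449 = 36644.753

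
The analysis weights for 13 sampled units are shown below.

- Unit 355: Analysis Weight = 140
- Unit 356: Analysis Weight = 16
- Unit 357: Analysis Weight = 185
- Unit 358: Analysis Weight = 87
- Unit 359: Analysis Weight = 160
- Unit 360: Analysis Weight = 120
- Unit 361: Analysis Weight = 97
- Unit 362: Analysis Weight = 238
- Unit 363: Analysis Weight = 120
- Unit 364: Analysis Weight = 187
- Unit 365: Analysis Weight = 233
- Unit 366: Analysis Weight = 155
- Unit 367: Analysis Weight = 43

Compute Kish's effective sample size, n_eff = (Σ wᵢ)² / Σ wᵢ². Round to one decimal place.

10.7

Σ wᵢ = 1781
Σ wᵢ² = 297235
n_eff = 1781² / 297235 = 3171961 / 297235 = 10.67156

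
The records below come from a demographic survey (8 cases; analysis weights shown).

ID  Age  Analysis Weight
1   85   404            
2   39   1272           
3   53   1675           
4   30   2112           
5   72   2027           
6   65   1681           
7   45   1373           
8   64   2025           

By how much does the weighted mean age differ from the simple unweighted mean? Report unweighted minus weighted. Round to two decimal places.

2.31

Unweighted sum = 85 + 39 + 53 + 30 + 72 + 65 + 45 + 64 = 453
Unweighted mean = 453 / 8 = 56.625
Weighted sum = 682677
Sum of weights = 404 + 1272 + 1675 + 2112 + 2027 + 1681 + 1373 + 2025 = 12569
Weighted mean = 682677 / 12569 = 54.314345
Difference (unweighted minus weighted) = 2.3106552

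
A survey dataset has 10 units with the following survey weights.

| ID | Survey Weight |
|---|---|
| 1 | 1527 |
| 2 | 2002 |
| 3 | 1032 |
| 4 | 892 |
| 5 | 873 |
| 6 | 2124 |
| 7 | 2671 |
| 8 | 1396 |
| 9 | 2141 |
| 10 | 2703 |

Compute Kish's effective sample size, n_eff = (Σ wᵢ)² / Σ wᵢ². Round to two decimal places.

8.75

Σ wᵢ = 1527 + 2002 + 1032 + 892 + 873 + 2124 + 2671 + 1396 + 2141 + 2703 = 17361
Σ wᵢ² = 2331729 + 4008004 + 1065024 + 795664 + 762129 + 4511376 + 7134241 + 1948816 + 4583881 + 7306209 = 34447073
n_eff = 17361² / 34447073 = 301404321 / 34447073 = 8.7497803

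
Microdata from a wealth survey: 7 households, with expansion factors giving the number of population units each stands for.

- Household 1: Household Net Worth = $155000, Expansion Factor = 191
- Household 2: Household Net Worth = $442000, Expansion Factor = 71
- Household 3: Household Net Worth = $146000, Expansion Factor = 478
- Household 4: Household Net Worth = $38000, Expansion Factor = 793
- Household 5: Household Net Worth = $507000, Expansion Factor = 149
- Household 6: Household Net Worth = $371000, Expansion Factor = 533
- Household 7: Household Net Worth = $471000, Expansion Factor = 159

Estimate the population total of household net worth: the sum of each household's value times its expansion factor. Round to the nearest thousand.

Weighted total = 155000×191 + 442000×71 + 146000×478 + 38000×793 + 507000×149 + 371000×533 + 471000×159
  = 29605000 + 31382000 + 69788000 + 30134000 + 75543000 + 197743000 + 74889000 = 509084000

509084000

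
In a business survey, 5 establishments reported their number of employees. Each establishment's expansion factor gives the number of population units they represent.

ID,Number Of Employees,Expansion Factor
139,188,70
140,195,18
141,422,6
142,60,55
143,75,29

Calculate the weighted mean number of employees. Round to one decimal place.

Weighted sum = 188×70 + 195×18 + 422×6 + 60×55 + 75×29
  = 24677
Sum of weights = 70 + 18 + 6 + 55 + 29 = 178
Weighted mean = 24677 / 178 = 138.63483

138.6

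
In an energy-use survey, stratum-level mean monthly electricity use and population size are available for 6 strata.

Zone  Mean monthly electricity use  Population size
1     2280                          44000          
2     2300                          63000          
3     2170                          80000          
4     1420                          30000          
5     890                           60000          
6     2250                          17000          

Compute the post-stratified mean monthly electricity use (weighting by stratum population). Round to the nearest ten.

1880

Σ Nₕ·x̄ₕ = 2280×44000 + 2300×63000 + 2170×80000 + 1420×30000 + 890×60000 + 2250×17000
  = 553070000
Σ Nₕ = 44000 + 63000 + 80000 + 30000 + 60000 + 17000 = 294000
Overall mean = 553070000 / 294000 = 1881.1905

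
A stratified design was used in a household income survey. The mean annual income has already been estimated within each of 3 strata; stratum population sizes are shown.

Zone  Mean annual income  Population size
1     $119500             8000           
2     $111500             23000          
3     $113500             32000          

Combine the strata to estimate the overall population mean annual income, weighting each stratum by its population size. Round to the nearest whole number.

Σ Nₕ·x̄ₕ = 119500×8000 + 111500×23000 + 113500×32000
  = 956000000 + 2564500000 + 3632000000 = 7152500000
Σ Nₕ = 8000 + 23000 + 32000 = 63000
Overall mean = 7152500000 / 63000 = 113531.75

113532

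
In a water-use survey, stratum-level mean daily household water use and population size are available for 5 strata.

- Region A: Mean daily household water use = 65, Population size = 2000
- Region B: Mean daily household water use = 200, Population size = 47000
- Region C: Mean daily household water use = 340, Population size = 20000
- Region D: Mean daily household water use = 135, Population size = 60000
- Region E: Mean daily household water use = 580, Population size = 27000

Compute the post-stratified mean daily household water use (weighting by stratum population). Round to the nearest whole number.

257

Σ Nₕ·x̄ₕ = 65×2000 + 200×47000 + 340×20000 + 135×60000 + 580×27000
  = 40090000
Σ Nₕ = 2000 + 47000 + 20000 + 60000 + 27000 = 156000
Overall mean = 40090000 / 156000 = 256.98718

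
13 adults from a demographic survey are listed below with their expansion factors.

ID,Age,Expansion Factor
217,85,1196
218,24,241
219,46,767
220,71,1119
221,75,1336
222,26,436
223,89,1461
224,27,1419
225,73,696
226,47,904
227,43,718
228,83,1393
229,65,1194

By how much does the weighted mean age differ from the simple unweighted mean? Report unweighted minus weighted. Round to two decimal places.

-5.62

Unweighted sum = 754
Unweighted mean = 754 / 13 = 58
Weighted sum = 819452
Sum of weights = 12880
Weighted mean = 819452 / 12880 = 63.62205
Difference (unweighted minus weighted) = -5.6220497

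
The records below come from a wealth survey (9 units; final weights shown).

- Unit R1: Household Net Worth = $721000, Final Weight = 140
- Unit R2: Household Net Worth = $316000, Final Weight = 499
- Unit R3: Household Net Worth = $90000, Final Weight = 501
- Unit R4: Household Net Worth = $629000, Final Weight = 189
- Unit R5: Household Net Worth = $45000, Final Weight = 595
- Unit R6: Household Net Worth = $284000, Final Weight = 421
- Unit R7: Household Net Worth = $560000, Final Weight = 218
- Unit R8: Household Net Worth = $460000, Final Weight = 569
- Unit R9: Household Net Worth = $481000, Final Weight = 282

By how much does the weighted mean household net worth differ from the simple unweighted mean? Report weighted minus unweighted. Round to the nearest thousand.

-80000

Unweighted sum = 3586000
Unweighted mean = 3586000 / 9 = 398444.44
Weighted sum = 721000×140 + 316000×499 + 90000×501 + 629000×189 + 45000×595 + 284000×421 + 560000×218 + 460000×569 + 481000×282
  = 100940000 + 157684000 + 45090000 + 118881000 + 26775000 + 119564000 + 122080000 + 261740000 + 135642000 = 1088396000
Sum of weights = 140 + 499 + 501 + 189 + 595 + 421 + 218 + 569 + 282 = 3414
Weighted mean = 1088396000 / 3414 = 318803.75
Difference (weighted minus unweighted) = -79640.695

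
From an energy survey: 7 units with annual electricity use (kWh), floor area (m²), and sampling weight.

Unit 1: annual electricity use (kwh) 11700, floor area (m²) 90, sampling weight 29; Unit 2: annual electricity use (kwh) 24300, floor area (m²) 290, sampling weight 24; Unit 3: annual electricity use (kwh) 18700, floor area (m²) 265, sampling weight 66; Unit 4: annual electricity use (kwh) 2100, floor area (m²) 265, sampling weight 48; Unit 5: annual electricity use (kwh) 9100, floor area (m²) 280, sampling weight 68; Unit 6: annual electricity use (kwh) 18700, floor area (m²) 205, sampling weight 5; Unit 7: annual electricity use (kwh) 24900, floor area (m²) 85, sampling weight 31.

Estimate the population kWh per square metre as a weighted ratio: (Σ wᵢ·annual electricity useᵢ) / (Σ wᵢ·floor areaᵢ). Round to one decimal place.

Σ wᵢ·y = 11700×29 + 24300×24 + 18700×66 + 2100×48 + 9100×68 + 18700×5 + 24900×31
  = 339300 + 583200 + 1234200 + 100800 + 618800 + 93500 + 771900 = 3741700
Σ wᵢ·x = 90×29 + 290×24 + 265×66 + 265×48 + 280×68 + 205×5 + 85×31
  = 2610 + 6960 + 17490 + 12720 + 19040 + 1025 + 2635 = 62480
Ratio = 3741700 / 62480 = 59.886364

59.9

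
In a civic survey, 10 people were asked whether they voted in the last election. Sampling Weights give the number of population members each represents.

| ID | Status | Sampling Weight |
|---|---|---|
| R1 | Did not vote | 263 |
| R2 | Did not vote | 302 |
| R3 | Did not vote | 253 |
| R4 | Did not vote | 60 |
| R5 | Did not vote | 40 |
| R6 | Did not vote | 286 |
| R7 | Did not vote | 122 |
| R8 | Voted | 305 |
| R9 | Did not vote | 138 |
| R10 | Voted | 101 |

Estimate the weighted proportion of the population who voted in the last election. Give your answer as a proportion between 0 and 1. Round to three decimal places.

Sum of weights for 'Voted' = 305 + 101 = 406
Total weight = 263 + 302 + 253 + 60 + 40 + 286 + 122 + 305 + 138 + 101 = 1870
Weighted proportion = 406 / 1870 = 0.2171123

0.217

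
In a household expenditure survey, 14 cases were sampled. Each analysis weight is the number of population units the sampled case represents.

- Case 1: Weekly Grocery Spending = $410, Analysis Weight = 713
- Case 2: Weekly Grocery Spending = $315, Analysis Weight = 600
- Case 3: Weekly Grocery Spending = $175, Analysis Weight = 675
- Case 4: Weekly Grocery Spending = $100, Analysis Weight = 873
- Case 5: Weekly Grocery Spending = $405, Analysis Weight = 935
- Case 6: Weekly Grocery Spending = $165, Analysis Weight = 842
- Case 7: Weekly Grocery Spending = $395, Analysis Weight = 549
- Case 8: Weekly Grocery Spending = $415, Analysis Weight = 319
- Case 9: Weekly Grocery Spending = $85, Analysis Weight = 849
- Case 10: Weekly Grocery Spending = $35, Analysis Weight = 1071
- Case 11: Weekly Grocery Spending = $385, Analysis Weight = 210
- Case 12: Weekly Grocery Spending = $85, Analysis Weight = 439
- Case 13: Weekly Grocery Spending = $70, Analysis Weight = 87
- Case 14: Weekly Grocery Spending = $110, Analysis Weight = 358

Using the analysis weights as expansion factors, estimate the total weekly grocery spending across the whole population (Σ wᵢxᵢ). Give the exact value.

Weighted total = 1826885

1826885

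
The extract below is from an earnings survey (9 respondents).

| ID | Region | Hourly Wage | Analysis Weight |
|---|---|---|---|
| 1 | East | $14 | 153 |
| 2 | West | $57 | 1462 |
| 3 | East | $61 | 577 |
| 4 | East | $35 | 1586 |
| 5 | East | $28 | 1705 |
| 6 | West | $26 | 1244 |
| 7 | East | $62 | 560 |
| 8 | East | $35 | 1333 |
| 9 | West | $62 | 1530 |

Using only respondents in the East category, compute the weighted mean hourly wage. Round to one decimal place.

37.5

East rows: 1, 3, 4, 5, 7, 8
Weighted sum = 221964
Sum of weights = 153 + 577 + 1586 + 1705 + 560 + 1333 = 5914
Weighted mean = 221964 / 5914 = 37.531958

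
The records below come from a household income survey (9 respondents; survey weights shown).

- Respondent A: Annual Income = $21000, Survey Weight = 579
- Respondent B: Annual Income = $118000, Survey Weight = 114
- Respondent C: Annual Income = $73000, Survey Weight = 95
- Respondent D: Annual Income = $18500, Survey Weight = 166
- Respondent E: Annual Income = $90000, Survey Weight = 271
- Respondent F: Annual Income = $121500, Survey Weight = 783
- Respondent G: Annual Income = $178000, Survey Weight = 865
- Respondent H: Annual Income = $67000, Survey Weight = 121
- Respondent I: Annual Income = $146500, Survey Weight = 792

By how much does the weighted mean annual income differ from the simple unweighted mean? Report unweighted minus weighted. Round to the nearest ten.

-21820

Unweighted sum = 21000 + 118000 + 73000 + 18500 + 90000 + 121500 + 178000 + 67000 + 146500 = 833500
Unweighted mean = 833500 / 9 = 92611.111
Weighted sum = 433246500
Sum of weights = 579 + 114 + 95 + 166 + 271 + 783 + 865 + 121 + 792 = 3786
Weighted mean = 433246500 / 3786 = 114433.84
Difference (unweighted minus weighted) = -21822.724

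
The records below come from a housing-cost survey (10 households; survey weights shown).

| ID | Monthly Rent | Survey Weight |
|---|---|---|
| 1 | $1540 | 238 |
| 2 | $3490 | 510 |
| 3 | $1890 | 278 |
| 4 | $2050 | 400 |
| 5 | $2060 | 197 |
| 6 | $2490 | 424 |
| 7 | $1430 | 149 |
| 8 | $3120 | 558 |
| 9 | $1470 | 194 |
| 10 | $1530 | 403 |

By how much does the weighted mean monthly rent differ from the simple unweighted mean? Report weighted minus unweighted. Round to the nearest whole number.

223

Unweighted sum = 1540 + 3490 + 1890 + 2050 + 2060 + 2490 + 1430 + 3120 + 1470 + 1530 = 21070
Unweighted mean = 21070 / 10 = 2107
Weighted sum = 1540×238 + 3490×510 + 1890×278 + 2050×400 + 2060×197 + 2490×424 + 1430×149 + 3120×558 + 1470×194 + 1530×403
  = 366520 + 1779900 + 525420 + 820000 + 405820 + 1055760 + 213070 + 1740960 + 285180 + 616590 = 7809220
Sum of weights = 238 + 510 + 278 + 400 + 197 + 424 + 149 + 558 + 194 + 403 = 3351
Weighted mean = 7809220 / 3351 = 2330.4148
Difference (weighted minus unweighted) = 223.4148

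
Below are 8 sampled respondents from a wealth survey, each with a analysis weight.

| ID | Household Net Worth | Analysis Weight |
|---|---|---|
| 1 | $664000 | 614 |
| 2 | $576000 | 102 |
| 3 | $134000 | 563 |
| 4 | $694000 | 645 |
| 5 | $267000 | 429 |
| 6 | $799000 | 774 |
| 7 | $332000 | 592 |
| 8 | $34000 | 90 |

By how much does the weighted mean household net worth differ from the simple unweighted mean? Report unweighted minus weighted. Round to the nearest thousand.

Unweighted sum = 664000 + 576000 + 134000 + 694000 + 267000 + 799000 + 332000 + 34000 = 3500000
Unweighted mean = 3500000 / 8 = 437500
Weighted sum = 664000×614 + 576000×102 + 134000×563 + 694000×645 + 267000×429 + 799000×774 + 332000×592 + 34000×90
  = 407696000 + 58752000 + 75442000 + 447630000 + 114543000 + 618426000 + 196544000 + 3060000 = 1922093000
Sum of weights = 614 + 102 + 563 + 645 + 429 + 774 + 592 + 90 = 3809
Weighted mean = 1922093000 / 3809 = 504618.8
Difference (unweighted minus weighted) = -67118.798

-67000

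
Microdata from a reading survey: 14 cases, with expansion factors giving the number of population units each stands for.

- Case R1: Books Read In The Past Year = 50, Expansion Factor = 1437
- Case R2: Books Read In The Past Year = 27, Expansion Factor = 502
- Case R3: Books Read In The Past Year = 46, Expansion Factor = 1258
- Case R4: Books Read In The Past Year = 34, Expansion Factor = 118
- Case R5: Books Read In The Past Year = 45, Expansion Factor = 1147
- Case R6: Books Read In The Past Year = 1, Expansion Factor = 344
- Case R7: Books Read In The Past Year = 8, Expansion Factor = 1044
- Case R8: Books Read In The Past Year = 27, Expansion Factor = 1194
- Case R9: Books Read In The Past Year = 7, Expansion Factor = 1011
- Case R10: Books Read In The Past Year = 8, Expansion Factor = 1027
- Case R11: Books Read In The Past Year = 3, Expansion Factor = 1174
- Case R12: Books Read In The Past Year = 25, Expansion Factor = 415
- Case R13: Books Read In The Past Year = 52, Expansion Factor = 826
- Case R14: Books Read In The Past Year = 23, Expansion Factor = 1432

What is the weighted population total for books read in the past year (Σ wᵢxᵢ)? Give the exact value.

344911

Weighted total = 344911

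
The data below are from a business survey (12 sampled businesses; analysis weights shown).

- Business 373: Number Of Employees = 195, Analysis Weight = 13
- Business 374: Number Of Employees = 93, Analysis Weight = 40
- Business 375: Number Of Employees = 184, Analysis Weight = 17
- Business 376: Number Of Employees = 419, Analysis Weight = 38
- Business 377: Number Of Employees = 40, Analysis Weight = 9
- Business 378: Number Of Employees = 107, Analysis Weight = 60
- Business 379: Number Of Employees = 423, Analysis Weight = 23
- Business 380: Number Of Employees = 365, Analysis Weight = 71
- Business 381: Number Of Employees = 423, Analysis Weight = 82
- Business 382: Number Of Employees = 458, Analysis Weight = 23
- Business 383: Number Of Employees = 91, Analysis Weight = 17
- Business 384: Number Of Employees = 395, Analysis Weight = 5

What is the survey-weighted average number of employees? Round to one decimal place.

292.6

Weighted sum = 195×13 + 93×40 + 184×17 + 419×38 + 40×9 + 107×60 + 423×23 + 365×71 + 423×82 + 458×23 + 91×17 + 395×5
  = 2535 + 3720 + 3128 + 15922 + 360 + 6420 + 9729 + 25915 + 34686 + 10534 + 1547 + 1975 = 116471
Sum of weights = 13 + 40 + 17 + 38 + 9 + 60 + 23 + 71 + 82 + 23 + 17 + 5 = 398
Weighted mean = 116471 / 398 = 292.6407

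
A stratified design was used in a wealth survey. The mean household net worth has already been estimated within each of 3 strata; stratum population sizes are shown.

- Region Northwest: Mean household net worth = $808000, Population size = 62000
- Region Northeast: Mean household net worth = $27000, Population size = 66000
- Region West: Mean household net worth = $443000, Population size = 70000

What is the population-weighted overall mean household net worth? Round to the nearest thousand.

Σ Nₕ·x̄ₕ = 82888000000
Σ Nₕ = 62000 + 66000 + 70000 = 198000
Overall mean = 82888000000 / 198000 = 418626.26

419000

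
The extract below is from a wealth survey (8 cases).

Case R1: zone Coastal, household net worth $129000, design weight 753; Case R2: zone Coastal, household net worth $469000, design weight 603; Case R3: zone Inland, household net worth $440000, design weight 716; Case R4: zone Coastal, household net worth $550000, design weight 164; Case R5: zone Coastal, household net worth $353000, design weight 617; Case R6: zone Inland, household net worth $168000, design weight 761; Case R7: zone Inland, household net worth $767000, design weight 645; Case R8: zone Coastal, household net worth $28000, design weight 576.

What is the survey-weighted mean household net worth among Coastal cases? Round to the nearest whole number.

259518

Coastal rows: R1, R2, R4, R5, R8
Weighted sum = 129000×753 + 469000×603 + 550000×164 + 353000×617 + 28000×576
  = 704073000
Sum of weights = 2713
Weighted mean = 704073000 / 2713 = 259518.25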